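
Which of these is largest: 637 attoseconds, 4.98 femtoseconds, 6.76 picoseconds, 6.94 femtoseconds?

637 attoseconds = 0.000000000000000637 seconds
4.98 femtoseconds = 0.00000000000000498 seconds
6.76 picoseconds = 0.00000000000676 seconds
6.94 femtoseconds = 0.00000000000000694 seconds

6.76 picoseconds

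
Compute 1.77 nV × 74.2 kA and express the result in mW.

0.131334 mW

1.77 × 10^-9 × 74.2 × 10^3 = 131.334 × 10^-6 W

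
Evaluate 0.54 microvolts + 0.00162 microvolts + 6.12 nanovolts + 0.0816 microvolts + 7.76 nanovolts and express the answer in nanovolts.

In nanovolts:
  0.54 microvolts = 0.54 × 10³ nanovolts = 540
  0.00162 microvolts = 0.00162 × 10³ nanovolts = 1.62
  6.12 nanovolts → 6.12
  0.0816 microvolts = 0.0816 × 10³ nanovolts = 81.6
  7.76 nanovolts → 7.76
Sum: 540 + 1.62 + 6.12 + 81.6 + 7.76 = 637.1

637.1 nanovolts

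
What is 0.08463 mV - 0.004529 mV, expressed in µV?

In µV:
  0.08463 mV = 0.08463e3 µV = 84.63
  0.004529 mV = 0.004529e3 µV = 4.529
Difference: 84.63 - 4.529 = 80.101

80.101 µV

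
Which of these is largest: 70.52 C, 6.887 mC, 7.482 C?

70.52 C

70.52 C = 70.52 C
6.887 mC = 0.006887 C
7.482 C = 7.482 C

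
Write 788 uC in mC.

micro = 10^-6, milli = 10^-3; factor is 10^-3.
788 × 10^-3 = 0.788

0.788 mC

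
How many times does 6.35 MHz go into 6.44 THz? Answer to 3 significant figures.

(6.44e12) / (6.35e6) = 1.014e6

1010000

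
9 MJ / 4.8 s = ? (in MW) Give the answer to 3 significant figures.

1.88 MW

(9 × 10⁶) / (4.8) = 1.875 × 10⁶ W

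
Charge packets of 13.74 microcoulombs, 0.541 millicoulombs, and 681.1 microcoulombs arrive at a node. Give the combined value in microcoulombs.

1235.84 microcoulombs

In microcoulombs:
  13.74 microcoulombs → 13.74
  0.541 millicoulombs = 0.541 × 10^3 microcoulombs = 541
  681.1 microcoulombs → 681.1
Sum: 13.74 + 541 + 681.1 = 1235.84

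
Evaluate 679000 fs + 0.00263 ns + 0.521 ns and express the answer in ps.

1202.63 ps

In ps:
  679000 fs = 679000 × 10⁻³ ps = 679
  0.00263 ns = 0.00263 × 10³ ps = 2.63
  0.521 ns = 0.521 × 10³ ps = 521
Sum: 679 + 2.63 + 521 = 1202.63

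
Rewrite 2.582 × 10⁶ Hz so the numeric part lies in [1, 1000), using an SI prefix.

2.582 MHz

= 2.582 × 10⁶ Hz; 10⁶ is mega.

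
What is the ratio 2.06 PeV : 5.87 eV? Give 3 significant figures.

(2.06e15) / (5.87) = 0.3509e15

351000000000000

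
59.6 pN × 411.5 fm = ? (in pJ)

0.0000000000245254 pJ

59.6e-12 × 411.5e-15 = 24525.4e-27 J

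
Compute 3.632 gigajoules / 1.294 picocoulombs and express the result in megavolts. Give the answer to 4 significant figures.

(3.632 × 10^9) / (1.294 × 10^-12) = 2.8068 × 10^21 V

2807000000000000 megavolts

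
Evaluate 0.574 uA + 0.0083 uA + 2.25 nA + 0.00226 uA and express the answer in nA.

In nA:
  0.574 uA = 0.574 × 10³ nA = 574
  0.0083 uA = 0.0083 × 10³ nA = 8.3
  2.25 nA → 2.25
  0.00226 uA = 0.00226 × 10³ nA = 2.26
Sum: 574 + 8.3 + 2.25 + 2.26 = 586.81

586.81 nA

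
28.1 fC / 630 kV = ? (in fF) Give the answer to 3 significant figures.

0.0000446 fF

(28.1 × 10^-15) / (630 × 10^3) = 0.044603 × 10^-18 F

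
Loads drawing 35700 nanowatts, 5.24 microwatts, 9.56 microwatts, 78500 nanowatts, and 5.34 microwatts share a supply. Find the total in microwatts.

In microwatts:
  35700 nanowatts = 35700 × 10⁻³ microwatts = 35.7
  5.24 microwatts → 5.24
  9.56 microwatts → 9.56
  78500 nanowatts = 78500 × 10⁻³ microwatts = 78.5
  5.34 microwatts → 5.34
Sum: 35.7 + 5.24 + 9.56 + 78.5 + 5.34 = 134.34

134.34 microwatts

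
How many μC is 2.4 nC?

0.0024 μC

nano = 10^-9, micro = 10^-6; factor is 10^-3.
2.4 × 10^-3 = 0.0024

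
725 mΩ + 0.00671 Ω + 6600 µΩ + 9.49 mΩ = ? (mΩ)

In mΩ:
  725 mΩ → 725
  0.00671 Ω = 0.00671 × 10^3 mΩ = 6.71
  6600 µΩ = 6600 × 10^-3 mΩ = 6.6
  9.49 mΩ → 9.49
Sum: 725 + 6.71 + 6.6 + 9.49 = 747.8

747.8 mΩ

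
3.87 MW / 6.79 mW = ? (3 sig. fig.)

(3.87 × 10⁶) / (6.79 × 10⁻³) = 0.57 × 10⁹

570000000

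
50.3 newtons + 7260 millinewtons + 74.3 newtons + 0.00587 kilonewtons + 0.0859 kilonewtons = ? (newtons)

In newtons:
  50.3 newtons → 50.3
  7260 millinewtons = 7260e-3 newtons = 7.26
  74.3 newtons → 74.3
  0.00587 kilonewtons = 0.00587e3 newtons = 5.87
  0.0859 kilonewtons = 0.0859e3 newtons = 85.9
Sum: 50.3 + 7.26 + 74.3 + 5.87 + 85.9 = 223.63

223.63 newtons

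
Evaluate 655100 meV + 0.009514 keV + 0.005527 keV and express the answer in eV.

670.141 eV

In eV:
  655100 meV = 655100e-3 eV = 655.1
  0.009514 keV = 0.009514e3 eV = 9.514
  0.005527 keV = 0.005527e3 eV = 5.527
Sum: 655.1 + 9.514 + 5.527 = 670.141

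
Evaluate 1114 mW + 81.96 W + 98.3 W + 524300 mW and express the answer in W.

705.674 W

In W:
  1114 mW = 1114 × 10⁻³ W = 1.114
  81.96 W → 81.96
  98.3 W → 98.3
  524300 mW = 524300 × 10⁻³ W = 524.3
Sum: 1.114 + 81.96 + 98.3 + 524.3 = 705.674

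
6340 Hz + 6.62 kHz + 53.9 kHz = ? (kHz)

66.86 kHz

In kHz:
  6340 Hz = 6340 × 10⁻³ kHz = 6.34
  6.62 kHz → 6.62
  53.9 kHz → 53.9
Sum: 6.34 + 6.62 + 53.9 = 66.86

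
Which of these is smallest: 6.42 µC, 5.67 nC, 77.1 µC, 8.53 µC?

5.67 nC

6.42 µC = 0.00000642 C
5.67 nC = 0.00000000567 C
77.1 µC = 0.0000771 C
8.53 µC = 0.00000853 C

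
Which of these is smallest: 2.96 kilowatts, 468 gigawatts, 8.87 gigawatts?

2.96 kilowatts

2.96 kilowatts = 2960 watts
468 gigawatts = 468000000000 watts
8.87 gigawatts = 8870000000 watts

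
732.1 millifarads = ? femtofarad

milli = 10⁻³, femto = 10⁻¹⁵; factor is 10¹².
732.1 × 10¹² = 732100000000000

732100000000000 femtofarads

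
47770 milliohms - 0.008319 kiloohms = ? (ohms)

39.451 ohms

In ohms:
  47770 milliohms = 47770e-3 ohms = 47.77
  0.008319 kiloohms = 0.008319e3 ohms = 8.319
Difference: 47.77 - 8.319 = 39.451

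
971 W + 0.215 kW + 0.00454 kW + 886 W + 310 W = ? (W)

2386.54 W

In W:
  971 W → 971
  0.215 kW = 0.215e3 W = 215
  0.00454 kW = 0.00454e3 W = 4.54
  886 W → 886
  310 W → 310
Sum: 971 + 215 + 4.54 + 886 + 310 = 2386.54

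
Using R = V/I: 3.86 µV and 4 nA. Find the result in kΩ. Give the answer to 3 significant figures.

0.965 kΩ

(3.86e-6) / (4e-9) = 0.965e3 Ω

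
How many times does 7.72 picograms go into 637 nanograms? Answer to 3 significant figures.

82500

(637 × 10^-9) / (7.72 × 10^-12) = 82.51 × 10^3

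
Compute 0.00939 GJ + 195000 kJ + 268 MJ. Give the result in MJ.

In MJ:
  0.00939 GJ = 0.00939 × 10^3 MJ = 9.39
  195000 kJ = 195000 × 10^-3 MJ = 195
  268 MJ → 268
Sum: 9.39 + 195 + 268 = 472.39

472.39 MJ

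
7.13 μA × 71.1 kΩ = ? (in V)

7.13 × 10⁻⁶ × 71.1 × 10³ = 506.943 × 10⁻³ V

0.506943 V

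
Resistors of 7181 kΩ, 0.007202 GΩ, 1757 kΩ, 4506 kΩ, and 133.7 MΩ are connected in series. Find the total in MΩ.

154.346 MΩ

In MΩ:
  7181 kΩ = 7181e-3 MΩ = 7.181
  0.007202 GΩ = 0.007202e3 MΩ = 7.202
  1757 kΩ = 1757e-3 MΩ = 1.757
  4506 kΩ = 4506e-3 MΩ = 4.506
  133.7 MΩ → 133.7
Sum: 7.181 + 7.202 + 1.757 + 4.506 + 133.7 = 154.346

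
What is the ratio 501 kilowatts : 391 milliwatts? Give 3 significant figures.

(501e3) / (391e-3) = 1.281e6

1280000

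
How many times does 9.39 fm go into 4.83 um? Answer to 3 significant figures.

514000000

(4.83e-6) / (9.39e-15) = 0.5144e9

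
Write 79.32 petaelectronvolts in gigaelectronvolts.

peta = 1e15, giga = 1e9; factor is 1e6.
79.32 × 1e6 = 79320000

79320000 gigaelectronvolts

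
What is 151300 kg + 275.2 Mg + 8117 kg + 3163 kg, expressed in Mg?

In Mg:
  151300 kg = 151300 × 10⁻³ Mg = 151.3
  275.2 Mg → 275.2
  8117 kg = 8117 × 10⁻³ Mg = 8.117
  3163 kg = 3163 × 10⁻³ Mg = 3.163
Sum: 151.3 + 275.2 + 8.117 + 3.163 = 437.78

437.78 Mg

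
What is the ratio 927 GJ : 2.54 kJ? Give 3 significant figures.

365000000

(927e9) / (2.54e3) = 365e6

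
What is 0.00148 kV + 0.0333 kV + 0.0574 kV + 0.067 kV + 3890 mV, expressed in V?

163.07 V

In V:
  0.00148 kV = 0.00148e3 V = 1.48
  0.0333 kV = 0.0333e3 V = 33.3
  0.0574 kV = 0.0574e3 V = 57.4
  0.067 kV = 0.067e3 V = 67
  3890 mV = 3890e-3 V = 3.89
Sum: 1.48 + 33.3 + 57.4 + 67 + 3.89 = 163.07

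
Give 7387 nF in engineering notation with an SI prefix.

7.387 μF

= 7.387e-6 F; 1e-6 is micro.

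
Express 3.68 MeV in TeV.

mega = 1e6, tera = 1e12; factor is 1e-6.
3.68 × 1e-6 = 0.00000368

0.00000368 TeV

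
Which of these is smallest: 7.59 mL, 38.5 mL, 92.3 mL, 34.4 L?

7.59 mL = 0.00759 L
38.5 mL = 0.0385 L
92.3 mL = 0.0923 L
34.4 L = 34.4 L

7.59 mL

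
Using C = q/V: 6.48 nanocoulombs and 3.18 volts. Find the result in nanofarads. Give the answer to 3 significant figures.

(6.48 × 10⁻⁹) / (3.18) = 2.0377 × 10⁻⁹ F

2.04 nanofarads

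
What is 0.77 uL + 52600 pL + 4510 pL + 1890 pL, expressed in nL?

829 nL

In nL:
  0.77 uL = 0.77 × 10^3 nL = 770
  52600 pL = 52600 × 10^-3 nL = 52.6
  4510 pL = 4510 × 10^-3 nL = 4.51
  1890 pL = 1890 × 10^-3 nL = 1.89
Sum: 770 + 52.6 + 4.51 + 1.89 = 829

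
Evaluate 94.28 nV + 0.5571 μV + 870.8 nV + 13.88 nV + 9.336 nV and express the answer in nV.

In nV:
  94.28 nV → 94.28
  0.5571 μV = 0.5571e3 nV = 557.1
  870.8 nV → 870.8
  13.88 nV → 13.88
  9.336 nV → 9.336
Sum: 94.28 + 557.1 + 870.8 + 13.88 + 9.336 = 1545.396

1545.396 nV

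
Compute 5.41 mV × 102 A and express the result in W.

0.55182 W

5.41 × 10⁻³ × 102 = 551.82 × 10⁻³ W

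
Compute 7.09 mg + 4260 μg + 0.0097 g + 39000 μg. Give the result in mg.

60.05 mg

In mg:
  7.09 mg → 7.09
  4260 μg = 4260 × 10⁻³ mg = 4.26
  0.0097 g = 0.0097 × 10³ mg = 9.7
  39000 μg = 39000 × 10⁻³ mg = 39
Sum: 7.09 + 4.26 + 9.7 + 39 = 60.05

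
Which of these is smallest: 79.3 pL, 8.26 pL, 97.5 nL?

8.26 pL

79.3 pL = 0.0000000000793 L
8.26 pL = 0.00000000000826 L
97.5 nL = 0.0000000975 L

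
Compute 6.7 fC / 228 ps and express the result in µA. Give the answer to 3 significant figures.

29.4 µA

(6.7 × 10^-15) / (228 × 10^-12) = 0.029386 × 10^-3 A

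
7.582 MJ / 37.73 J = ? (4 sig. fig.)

201000

(7.582 × 10^6) / (37.73) = 0.20095 × 10^6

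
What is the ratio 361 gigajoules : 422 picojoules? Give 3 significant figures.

855000000000000000000

(361e9) / (422e-12) = 0.8555e21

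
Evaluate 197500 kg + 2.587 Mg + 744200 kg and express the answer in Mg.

944.287 Mg

In Mg:
  197500 kg = 197500 × 10^-3 Mg = 197.5
  2.587 Mg → 2.587
  744200 kg = 744200 × 10^-3 Mg = 744.2
Sum: 197.5 + 2.587 + 744.2 = 944.287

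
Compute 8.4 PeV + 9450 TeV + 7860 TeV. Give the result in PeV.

25.71 PeV

In PeV:
  8.4 PeV → 8.4
  9450 TeV = 9450e-3 PeV = 9.45
  7860 TeV = 7860e-3 PeV = 7.86
Sum: 8.4 + 9.45 + 7.86 = 25.71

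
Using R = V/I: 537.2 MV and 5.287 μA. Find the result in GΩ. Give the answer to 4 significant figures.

101600 GΩ

(537.2e6) / (5.287e-6) = 101.608e12 Ω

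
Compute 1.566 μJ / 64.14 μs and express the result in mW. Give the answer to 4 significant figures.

(1.566e-6) / (64.14e-6) = 0.0244153 W

24.42 mW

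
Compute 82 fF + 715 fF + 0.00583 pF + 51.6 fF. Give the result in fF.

In fF:
  82 fF → 82
  715 fF → 715
  0.00583 pF = 0.00583 × 10^3 fF = 5.83
  51.6 fF → 51.6
Sum: 82 + 715 + 5.83 + 51.6 = 854.43

854.43 fF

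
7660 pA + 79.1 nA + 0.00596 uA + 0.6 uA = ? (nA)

692.72 nA

In nA:
  7660 pA = 7660e-3 nA = 7.66
  79.1 nA → 79.1
  0.00596 uA = 0.00596e3 nA = 5.96
  0.6 uA = 0.6e3 nA = 600
Sum: 7.66 + 79.1 + 5.96 + 600 = 692.72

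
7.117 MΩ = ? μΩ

mega = 10^6, micro = 10^-6; factor is 10^12.
7.117 × 10^12 = 7117000000000

7117000000000 μΩ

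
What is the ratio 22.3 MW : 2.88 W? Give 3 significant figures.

(22.3 × 10^6) / (2.88) = 7.743 × 10^6

7740000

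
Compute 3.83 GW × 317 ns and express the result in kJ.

3.83 × 10⁹ × 317 × 10⁻⁹ = 1214.11 J

1.21411 kJ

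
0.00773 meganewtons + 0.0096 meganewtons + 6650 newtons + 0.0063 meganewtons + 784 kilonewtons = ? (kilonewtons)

814.28 kilonewtons

In kilonewtons:
  0.00773 meganewtons = 0.00773 × 10³ kilonewtons = 7.73
  0.0096 meganewtons = 0.0096 × 10³ kilonewtons = 9.6
  6650 newtons = 6650 × 10⁻³ kilonewtons = 6.65
  0.0063 meganewtons = 0.0063 × 10³ kilonewtons = 6.3
  784 kilonewtons → 784
Sum: 7.73 + 9.6 + 6.65 + 6.3 + 784 = 814.28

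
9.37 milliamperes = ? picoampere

milli = 1e-3, pico = 1e-12; factor is 1e9.
9.37 × 1e9 = 9370000000

9370000000 picoamperes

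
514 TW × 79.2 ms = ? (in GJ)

40708.8 GJ

514e12 × 79.2e-3 = 40708.8e9 J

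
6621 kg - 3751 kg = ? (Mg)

2.87 Mg

In Mg:
  6621 kg = 6621 × 10⁻³ Mg = 6.621
  3751 kg = 3751 × 10⁻³ Mg = 3.751
Difference: 6.621 - 3.751 = 2.87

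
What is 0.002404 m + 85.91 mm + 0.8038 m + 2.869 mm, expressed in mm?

In mm:
  0.002404 m = 0.002404e3 mm = 2.404
  85.91 mm → 85.91
  0.8038 m = 0.8038e3 mm = 803.8
  2.869 mm → 2.869
Sum: 2.404 + 85.91 + 803.8 + 2.869 = 894.983

894.983 mm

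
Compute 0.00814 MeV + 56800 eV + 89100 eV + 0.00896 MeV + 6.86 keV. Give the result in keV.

In keV:
  0.00814 MeV = 0.00814 × 10³ keV = 8.14
  56800 eV = 56800 × 10⁻³ keV = 56.8
  89100 eV = 89100 × 10⁻³ keV = 89.1
  0.00896 MeV = 0.00896 × 10³ keV = 8.96
  6.86 keV → 6.86
Sum: 8.14 + 56.8 + 89.1 + 8.96 + 6.86 = 169.86

169.86 keV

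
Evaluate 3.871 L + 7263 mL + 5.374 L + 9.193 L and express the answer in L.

25.701 L

In L:
  3.871 L → 3.871
  7263 mL = 7263 × 10⁻³ L = 7.263
  5.374 L → 5.374
  9.193 L → 9.193
Sum: 3.871 + 7.263 + 5.374 + 9.193 = 25.701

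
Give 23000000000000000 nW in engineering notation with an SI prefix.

23 MW

= 23 × 10⁶ W; 10⁶ is mega.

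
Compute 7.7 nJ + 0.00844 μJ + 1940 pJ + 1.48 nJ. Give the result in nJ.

In nJ:
  7.7 nJ → 7.7
  0.00844 μJ = 0.00844 × 10³ nJ = 8.44
  1940 pJ = 1940 × 10⁻³ nJ = 1.94
  1.48 nJ → 1.48
Sum: 7.7 + 8.44 + 1.94 + 1.48 = 19.56

19.56 nJ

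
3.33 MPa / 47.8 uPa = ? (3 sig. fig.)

69700000000

(3.33 × 10⁶) / (47.8 × 10⁻⁶) = 0.06967 × 10¹²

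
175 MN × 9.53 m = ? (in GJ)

1.66775 GJ

175 × 10⁶ × 9.53 = 1667.75 × 10⁶ J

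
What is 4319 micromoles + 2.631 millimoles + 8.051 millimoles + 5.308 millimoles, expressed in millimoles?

20.309 millimoles

In millimoles:
  4319 micromoles = 4319 × 10^-3 millimoles = 4.319
  2.631 millimoles → 2.631
  8.051 millimoles → 8.051
  5.308 millimoles → 5.308
Sum: 4.319 + 2.631 + 8.051 + 5.308 = 20.309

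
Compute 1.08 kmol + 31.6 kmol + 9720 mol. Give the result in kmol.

In kmol:
  1.08 kmol → 1.08
  31.6 kmol → 31.6
  9720 mol = 9720 × 10^-3 kmol = 9.72
Sum: 1.08 + 31.6 + 9.72 = 42.4

42.4 kmol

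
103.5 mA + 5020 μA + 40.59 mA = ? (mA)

In mA:
  103.5 mA → 103.5
  5020 μA = 5020 × 10⁻³ mA = 5.02
  40.59 mA → 40.59
Sum: 103.5 + 5.02 + 40.59 = 149.11

149.11 mA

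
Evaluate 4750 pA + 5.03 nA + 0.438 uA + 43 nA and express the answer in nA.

490.78 nA

In nA:
  4750 pA = 4750e-3 nA = 4.75
  5.03 nA → 5.03
  0.438 uA = 0.438e3 nA = 438
  43 nA → 43
Sum: 4.75 + 5.03 + 438 + 43 = 490.78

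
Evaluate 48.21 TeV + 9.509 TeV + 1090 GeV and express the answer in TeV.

58.809 TeV

In TeV:
  48.21 TeV → 48.21
  9.509 TeV → 9.509
  1090 GeV = 1090 × 10⁻³ TeV = 1.09
Sum: 48.21 + 9.509 + 1.09 = 58.809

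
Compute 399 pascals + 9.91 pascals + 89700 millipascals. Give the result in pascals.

498.61 pascals

In pascals:
  399 pascals → 399
  9.91 pascals → 9.91
  89700 millipascals = 89700 × 10⁻³ pascals = 89.7
Sum: 399 + 9.91 + 89.7 = 498.61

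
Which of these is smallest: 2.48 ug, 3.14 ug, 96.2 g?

2.48 ug

2.48 ug = 0.00000248 g
3.14 ug = 0.00000314 g
96.2 g = 96.2 g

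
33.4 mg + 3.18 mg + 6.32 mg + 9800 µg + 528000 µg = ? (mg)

580.7 mg

In mg:
  33.4 mg → 33.4
  3.18 mg → 3.18
  6.32 mg → 6.32
  9800 µg = 9800e-3 mg = 9.8
  528000 µg = 528000e-3 mg = 528
Sum: 33.4 + 3.18 + 6.32 + 9.8 + 528 = 580.7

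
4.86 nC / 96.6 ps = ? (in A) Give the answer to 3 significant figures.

(4.86 × 10^-9) / (96.6 × 10^-12) = 0.050311 × 10^3 A

50.3 A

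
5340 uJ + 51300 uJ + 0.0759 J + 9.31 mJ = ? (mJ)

141.85 mJ

In mJ:
  5340 uJ = 5340 × 10⁻³ mJ = 5.34
  51300 uJ = 51300 × 10⁻³ mJ = 51.3
  0.0759 J = 0.0759 × 10³ mJ = 75.9
  9.31 mJ → 9.31
Sum: 5.34 + 51.3 + 75.9 + 9.31 = 141.85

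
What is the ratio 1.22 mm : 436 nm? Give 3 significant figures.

(1.22 × 10^-3) / (436 × 10^-9) = 0.002798 × 10^6

2800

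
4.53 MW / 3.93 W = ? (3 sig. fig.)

1150000

(4.53 × 10^6) / (3.93) = 1.153 × 10^6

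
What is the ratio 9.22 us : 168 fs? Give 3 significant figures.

54900000

(9.22 × 10⁻⁶) / (168 × 10⁻¹⁵) = 0.05488 × 10⁹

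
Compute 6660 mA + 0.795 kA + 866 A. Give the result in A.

In A:
  6660 mA = 6660 × 10^-3 A = 6.66
  0.795 kA = 0.795 × 10^3 A = 795
  866 A → 866
Sum: 6.66 + 795 + 866 = 1667.66

1667.66 A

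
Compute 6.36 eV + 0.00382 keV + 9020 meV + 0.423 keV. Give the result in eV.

442.2 eV

In eV:
  6.36 eV → 6.36
  0.00382 keV = 0.00382 × 10^3 eV = 3.82
  9020 meV = 9020 × 10^-3 eV = 9.02
  0.423 keV = 0.423 × 10^3 eV = 423
Sum: 6.36 + 3.82 + 9.02 + 423 = 442.2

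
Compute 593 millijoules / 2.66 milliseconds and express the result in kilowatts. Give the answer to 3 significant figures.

(593 × 10⁻³) / (2.66 × 10⁻³) = 222.93 W

0.223 kilowatts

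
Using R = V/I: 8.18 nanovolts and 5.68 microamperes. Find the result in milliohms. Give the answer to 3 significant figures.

(8.18e-9) / (5.68e-6) = 1.4401e-3 Ω

1.44 milliohms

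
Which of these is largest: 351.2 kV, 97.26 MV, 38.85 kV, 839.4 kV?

97.26 MV

351.2 kV = 351200 V
97.26 MV = 97260000 V
38.85 kV = 38850 V
839.4 kV = 839400 V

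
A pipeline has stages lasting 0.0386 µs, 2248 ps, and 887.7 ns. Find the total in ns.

928.548 ns

In ns:
  0.0386 µs = 0.0386e3 ns = 38.6
  2248 ps = 2248e-3 ns = 2.248
  887.7 ns → 887.7
Sum: 38.6 + 2.248 + 887.7 = 928.548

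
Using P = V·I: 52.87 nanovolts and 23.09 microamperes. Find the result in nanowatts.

52.87e-9 × 23.09e-6 = 1220.7683e-15 W

0.0012207683 nanowatts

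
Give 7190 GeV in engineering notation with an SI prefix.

7.19 TeV

= 7.19 × 10¹² eV; 10¹² is tera.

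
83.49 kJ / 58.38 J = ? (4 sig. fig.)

1430

(83.49 × 10^3) / (58.38) = 1.4301 × 10^3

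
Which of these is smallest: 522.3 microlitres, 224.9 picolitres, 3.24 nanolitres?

224.9 picolitres

522.3 microlitres = 0.0005223 litres
224.9 picolitres = 0.0000000002249 litres
3.24 nanolitres = 0.00000000324 litres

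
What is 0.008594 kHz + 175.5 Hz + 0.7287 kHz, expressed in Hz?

912.794 Hz

In Hz:
  0.008594 kHz = 0.008594e3 Hz = 8.594
  175.5 Hz → 175.5
  0.7287 kHz = 0.7287e3 Hz = 728.7
Sum: 8.594 + 175.5 + 728.7 = 912.794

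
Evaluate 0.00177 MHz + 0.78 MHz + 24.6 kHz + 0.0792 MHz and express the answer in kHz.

885.57 kHz

In kHz:
  0.00177 MHz = 0.00177e3 kHz = 1.77
  0.78 MHz = 0.78e3 kHz = 780
  24.6 kHz → 24.6
  0.0792 MHz = 0.0792e3 kHz = 79.2
Sum: 1.77 + 780 + 24.6 + 79.2 = 885.57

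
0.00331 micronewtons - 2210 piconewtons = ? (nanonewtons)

In nanonewtons:
  0.00331 micronewtons = 0.00331e3 nanonewtons = 3.31
  2210 piconewtons = 2210e-3 nanonewtons = 2.21
Difference: 3.31 - 2.21 = 1.1

1.1 nanonewtons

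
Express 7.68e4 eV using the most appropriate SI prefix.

76.8 keV

= 76.8e3 eV; 1e3 is kilo.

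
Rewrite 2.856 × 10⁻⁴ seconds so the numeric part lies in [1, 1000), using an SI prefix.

285.6 microseconds

= 285.6 × 10⁻⁶ seconds; 10⁻⁶ is micro.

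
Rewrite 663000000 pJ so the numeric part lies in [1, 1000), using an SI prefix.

= 663 × 10^-6 J; 10^-6 is micro.

663 uJ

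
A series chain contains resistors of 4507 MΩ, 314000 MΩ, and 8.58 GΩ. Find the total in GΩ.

327.087 GΩ

In GΩ:
  4507 MΩ = 4507 × 10⁻³ GΩ = 4.507
  314000 MΩ = 314000 × 10⁻³ GΩ = 314
  8.58 GΩ → 8.58
Sum: 4.507 + 314 + 8.58 = 327.087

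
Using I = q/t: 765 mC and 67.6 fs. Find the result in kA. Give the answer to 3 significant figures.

11300000000 kA

(765 × 10⁻³) / (67.6 × 10⁻¹⁵) = 11.317 × 10¹² A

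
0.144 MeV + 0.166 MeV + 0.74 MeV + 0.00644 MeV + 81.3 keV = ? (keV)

1137.74 keV

In keV:
  0.144 MeV = 0.144 × 10³ keV = 144
  0.166 MeV = 0.166 × 10³ keV = 166
  0.74 MeV = 0.74 × 10³ keV = 740
  0.00644 MeV = 0.00644 × 10³ keV = 6.44
  81.3 keV → 81.3
Sum: 144 + 166 + 740 + 6.44 + 81.3 = 1137.74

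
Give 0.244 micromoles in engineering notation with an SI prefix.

244 nanomoles

= 244e-9 moles; 1e-9 is nano.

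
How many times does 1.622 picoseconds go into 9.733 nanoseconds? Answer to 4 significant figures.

(9.733 × 10^-9) / (1.622 × 10^-12) = 6.0006 × 10^3

6001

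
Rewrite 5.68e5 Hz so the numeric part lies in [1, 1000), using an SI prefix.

568 kHz

= 568e3 Hz; 1e3 is kilo.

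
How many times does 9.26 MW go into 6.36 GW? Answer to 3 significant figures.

687

(6.36e9) / (9.26e6) = 0.6868e3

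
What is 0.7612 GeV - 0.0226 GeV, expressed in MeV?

In MeV:
  0.7612 GeV = 0.7612 × 10^3 MeV = 761.2
  0.0226 GeV = 0.0226 × 10^3 MeV = 22.6
Difference: 761.2 - 22.6 = 738.6

738.6 MeV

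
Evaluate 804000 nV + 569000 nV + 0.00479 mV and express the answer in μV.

In μV:
  804000 nV = 804000 × 10⁻³ μV = 804
  569000 nV = 569000 × 10⁻³ μV = 569
  0.00479 mV = 0.00479 × 10³ μV = 4.79
Sum: 804 + 569 + 4.79 = 1377.79

1377.79 μV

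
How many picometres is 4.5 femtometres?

0.0045 picometres

femto = 1e-15, pico = 1e-12; factor is 1e-3.
4.5 × 1e-3 = 0.0045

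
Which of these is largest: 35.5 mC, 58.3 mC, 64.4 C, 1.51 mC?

64.4 C

35.5 mC = 0.0355 C
58.3 mC = 0.0583 C
64.4 C = 64.4 C
1.51 mC = 0.00151 C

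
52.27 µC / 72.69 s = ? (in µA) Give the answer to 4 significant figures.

0.7191 µA

(52.27e-6) / (72.69) = 0.719081e-6 A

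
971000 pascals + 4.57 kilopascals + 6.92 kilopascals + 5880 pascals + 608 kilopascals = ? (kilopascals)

1596.37 kilopascals

In kilopascals:
  971000 pascals = 971000e-3 kilopascals = 971
  4.57 kilopascals → 4.57
  6.92 kilopascals → 6.92
  5880 pascals = 5880e-3 kilopascals = 5.88
  608 kilopascals → 608
Sum: 971 + 4.57 + 6.92 + 5.88 + 608 = 1596.37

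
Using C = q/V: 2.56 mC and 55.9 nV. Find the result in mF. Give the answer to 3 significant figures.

(2.56 × 10⁻³) / (55.9 × 10⁻⁹) = 0.045796 × 10⁶ F

45800000 mF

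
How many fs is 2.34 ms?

2340000000000 fs

milli = 1e-3, femto = 1e-15; factor is 1e12.
2.34 × 1e12 = 2340000000000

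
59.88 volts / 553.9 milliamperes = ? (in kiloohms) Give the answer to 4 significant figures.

0.1081 kiloohms

(59.88) / (553.9 × 10^-3) = 0.108106 × 10^3 Ω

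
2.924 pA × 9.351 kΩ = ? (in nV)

27.342324 nV

2.924e-12 × 9.351e3 = 27.342324e-9 V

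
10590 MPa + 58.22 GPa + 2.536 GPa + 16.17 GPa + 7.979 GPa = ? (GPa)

95.495 GPa

In GPa:
  10590 MPa = 10590 × 10^-3 GPa = 10.59
  58.22 GPa → 58.22
  2.536 GPa → 2.536
  16.17 GPa → 16.17
  7.979 GPa → 7.979
Sum: 10.59 + 58.22 + 2.536 + 16.17 + 7.979 = 95.495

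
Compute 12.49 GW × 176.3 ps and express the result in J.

2.201987 J

12.49 × 10⁹ × 176.3 × 10⁻¹² = 2201.987 × 10⁻³ J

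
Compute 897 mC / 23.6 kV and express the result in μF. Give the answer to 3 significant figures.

38.0 μF

(897 × 10^-3) / (23.6 × 10^3) = 38.008 × 10^-6 F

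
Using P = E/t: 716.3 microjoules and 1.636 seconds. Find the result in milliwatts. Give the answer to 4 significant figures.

0.4378 milliwatts

(716.3 × 10⁻⁶) / (1.636) = 437.836 × 10⁻⁶ W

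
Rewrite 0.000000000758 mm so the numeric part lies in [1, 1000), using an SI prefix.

758 fm

= 758 × 10^-15 m; 10^-15 is femto.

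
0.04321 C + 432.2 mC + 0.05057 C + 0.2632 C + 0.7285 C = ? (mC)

In mC:
  0.04321 C = 0.04321 × 10³ mC = 43.21
  432.2 mC → 432.2
  0.05057 C = 0.05057 × 10³ mC = 50.57
  0.2632 C = 0.2632 × 10³ mC = 263.2
  0.7285 C = 0.7285 × 10³ mC = 728.5
Sum: 43.21 + 432.2 + 50.57 + 263.2 + 728.5 = 1517.68

1517.68 mC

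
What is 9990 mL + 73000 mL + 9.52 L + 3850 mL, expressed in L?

96.36 L

In L:
  9990 mL = 9990 × 10⁻³ L = 9.99
  73000 mL = 73000 × 10⁻³ L = 73
  9.52 L → 9.52
  3850 mL = 3850 × 10⁻³ L = 3.85
Sum: 9.99 + 73 + 9.52 + 3.85 = 96.36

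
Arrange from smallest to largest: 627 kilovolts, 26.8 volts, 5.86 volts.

5.86 volts < 26.8 volts < 627 kilovolts

627 kilovolts = 627000 volts
26.8 volts = 26.8 volts
5.86 volts = 5.86 volts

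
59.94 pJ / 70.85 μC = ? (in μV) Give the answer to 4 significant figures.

(59.94 × 10^-12) / (70.85 × 10^-6) = 0.846013 × 10^-6 V

0.8460 μV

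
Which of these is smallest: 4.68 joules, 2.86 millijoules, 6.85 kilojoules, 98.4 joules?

4.68 joules = 4.68 joules
2.86 millijoules = 0.00286 joules
6.85 kilojoules = 6850 joules
98.4 joules = 98.4 joules

2.86 millijoules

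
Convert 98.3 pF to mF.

pico = 10^-12, milli = 10^-3; factor is 10^-9.
98.3 × 10^-9 = 0.0000000983

0.0000000983 mF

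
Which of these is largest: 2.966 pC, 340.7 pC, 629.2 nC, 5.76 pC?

629.2 nC

2.966 pC = 0.000000000002966 C
340.7 pC = 0.0000000003407 C
629.2 nC = 0.0000006292 C
5.76 pC = 0.00000000000576 C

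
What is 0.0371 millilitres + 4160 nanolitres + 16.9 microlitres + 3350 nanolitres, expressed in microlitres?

In microlitres:
  0.0371 millilitres = 0.0371e3 microlitres = 37.1
  4160 nanolitres = 4160e-3 microlitres = 4.16
  16.9 microlitres → 16.9
  3350 nanolitres = 3350e-3 microlitres = 3.35
Sum: 37.1 + 4.16 + 16.9 + 3.35 = 61.51

61.51 microlitres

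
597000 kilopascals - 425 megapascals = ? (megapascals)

172 megapascals

In megapascals:
  597000 kilopascals = 597000 × 10^-3 megapascals = 597
  425 megapascals → 425
Difference: 597 - 425 = 172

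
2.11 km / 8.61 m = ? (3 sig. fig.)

(2.11 × 10³) / (8.61) = 0.2451 × 10³

245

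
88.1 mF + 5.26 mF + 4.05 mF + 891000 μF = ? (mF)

988.41 mF

In mF:
  88.1 mF → 88.1
  5.26 mF → 5.26
  4.05 mF → 4.05
  891000 μF = 891000e-3 mF = 891
Sum: 88.1 + 5.26 + 4.05 + 891 = 988.41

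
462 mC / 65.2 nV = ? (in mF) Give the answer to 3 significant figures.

(462 × 10⁻³) / (65.2 × 10⁻⁹) = 7.0859 × 10⁶ F

7090000000 mF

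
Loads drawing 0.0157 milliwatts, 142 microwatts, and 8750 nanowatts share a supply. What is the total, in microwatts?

In microwatts:
  0.0157 milliwatts = 0.0157e3 microwatts = 15.7
  142 microwatts → 142
  8750 nanowatts = 8750e-3 microwatts = 8.75
Sum: 15.7 + 142 + 8.75 = 166.45

166.45 microwatts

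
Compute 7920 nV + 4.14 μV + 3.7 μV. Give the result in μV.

In μV:
  7920 nV = 7920 × 10⁻³ μV = 7.92
  4.14 μV → 4.14
  3.7 μV → 3.7
Sum: 7.92 + 4.14 + 3.7 = 15.76

15.76 μV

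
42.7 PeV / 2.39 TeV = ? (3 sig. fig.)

(42.7 × 10^15) / (2.39 × 10^12) = 17.87 × 10^3

17900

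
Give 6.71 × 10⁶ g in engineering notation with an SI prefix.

6.71 Mg

= 6.71 × 10⁶ g; 10⁶ is mega.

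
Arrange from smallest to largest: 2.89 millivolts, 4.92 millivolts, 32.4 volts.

2.89 millivolts < 4.92 millivolts < 32.4 volts

2.89 millivolts = 0.00289 volts
4.92 millivolts = 0.00492 volts
32.4 volts = 32.4 volts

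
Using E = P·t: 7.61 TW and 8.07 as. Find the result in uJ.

61.4127 uJ

7.61 × 10¹² × 8.07 × 10⁻¹⁸ = 61.4127 × 10⁻⁶ J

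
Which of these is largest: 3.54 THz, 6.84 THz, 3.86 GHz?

3.54 THz = 3540000000000 Hz
6.84 THz = 6840000000000 Hz
3.86 GHz = 3860000000 Hz

6.84 THz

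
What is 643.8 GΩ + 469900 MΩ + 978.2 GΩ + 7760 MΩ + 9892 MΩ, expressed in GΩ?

In GΩ:
  643.8 GΩ → 643.8
  469900 MΩ = 469900e-3 GΩ = 469.9
  978.2 GΩ → 978.2
  7760 MΩ = 7760e-3 GΩ = 7.76
  9892 MΩ = 9892e-3 GΩ = 9.892
Sum: 643.8 + 469.9 + 978.2 + 7.76 + 9.892 = 2109.552

2109.552 GΩ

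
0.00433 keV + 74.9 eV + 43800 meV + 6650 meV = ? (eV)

129.68 eV

In eV:
  0.00433 keV = 0.00433e3 eV = 4.33
  74.9 eV → 74.9
  43800 meV = 43800e-3 eV = 43.8
  6650 meV = 6650e-3 eV = 6.65
Sum: 4.33 + 74.9 + 43.8 + 6.65 = 129.68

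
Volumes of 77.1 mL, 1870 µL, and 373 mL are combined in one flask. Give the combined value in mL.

In mL:
  77.1 mL → 77.1
  1870 µL = 1870e-3 mL = 1.87
  373 mL → 373
Sum: 77.1 + 1.87 + 373 = 451.97

451.97 mL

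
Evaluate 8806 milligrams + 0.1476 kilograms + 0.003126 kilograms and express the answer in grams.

In grams:
  8806 milligrams = 8806 × 10⁻³ grams = 8.806
  0.1476 kilograms = 0.1476 × 10³ grams = 147.6
  0.003126 kilograms = 0.003126 × 10³ grams = 3.126
Sum: 8.806 + 147.6 + 3.126 = 159.532

159.532 grams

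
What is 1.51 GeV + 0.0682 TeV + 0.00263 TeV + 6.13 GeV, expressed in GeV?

78.47 GeV

In GeV:
  1.51 GeV → 1.51
  0.0682 TeV = 0.0682e3 GeV = 68.2
  0.00263 TeV = 0.00263e3 GeV = 2.63
  6.13 GeV → 6.13
Sum: 1.51 + 68.2 + 2.63 + 6.13 = 78.47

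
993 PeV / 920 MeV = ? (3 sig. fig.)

1080000000

(993e15) / (920e6) = 1.079e9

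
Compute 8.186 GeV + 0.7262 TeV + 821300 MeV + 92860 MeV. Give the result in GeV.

1648.546 GeV

In GeV:
  8.186 GeV → 8.186
  0.7262 TeV = 0.7262e3 GeV = 726.2
  821300 MeV = 821300e-3 GeV = 821.3
  92860 MeV = 92860e-3 GeV = 92.86
Sum: 8.186 + 726.2 + 821.3 + 92.86 = 1648.546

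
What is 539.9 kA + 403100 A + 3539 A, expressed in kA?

946.539 kA

In kA:
  539.9 kA → 539.9
  403100 A = 403100e-3 kA = 403.1
  3539 A = 3539e-3 kA = 3.539
Sum: 539.9 + 403.1 + 3.539 = 946.539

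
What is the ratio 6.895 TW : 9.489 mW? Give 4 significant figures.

(6.895 × 10¹²) / (9.489 × 10⁻³) = 0.72663 × 10¹⁵

726600000000000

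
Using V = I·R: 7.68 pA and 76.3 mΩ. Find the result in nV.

7.68 × 10^-12 × 76.3 × 10^-3 = 585.984 × 10^-15 V

0.000585984 nV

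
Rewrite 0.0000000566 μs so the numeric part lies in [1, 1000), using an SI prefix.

56.6 fs

= 56.6 × 10^-15 s; 10^-15 is femto.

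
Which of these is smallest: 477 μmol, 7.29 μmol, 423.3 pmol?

477 μmol = 0.000477 mol
7.29 μmol = 0.00000729 mol
423.3 pmol = 0.0000000004233 mol

423.3 pmol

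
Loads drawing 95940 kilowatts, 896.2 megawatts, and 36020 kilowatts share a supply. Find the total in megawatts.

1028.16 megawatts

In megawatts:
  95940 kilowatts = 95940 × 10⁻³ megawatts = 95.94
  896.2 megawatts → 896.2
  36020 kilowatts = 36020 × 10⁻³ megawatts = 36.02
Sum: 95.94 + 896.2 + 36.02 = 1028.16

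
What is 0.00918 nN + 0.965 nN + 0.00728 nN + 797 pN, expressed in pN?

In pN:
  0.00918 nN = 0.00918 × 10^3 pN = 9.18
  0.965 nN = 0.965 × 10^3 pN = 965
  0.00728 nN = 0.00728 × 10^3 pN = 7.28
  797 pN → 797
Sum: 9.18 + 965 + 7.28 + 797 = 1778.46

1778.46 pN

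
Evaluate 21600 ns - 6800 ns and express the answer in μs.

14.8 μs

In μs:
  21600 ns = 21600 × 10^-3 μs = 21.6
  6800 ns = 6800 × 10^-3 μs = 6.8
Difference: 21.6 - 6.8 = 14.8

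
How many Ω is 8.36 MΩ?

8360000 Ω

mega = 1e6, (no prefix) = 1e0; factor is 1e6.
8.36 × 1e6 = 8360000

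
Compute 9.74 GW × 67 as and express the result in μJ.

0.65258 μJ

9.74 × 10⁹ × 67 × 10⁻¹⁸ = 652.58 × 10⁻⁹ J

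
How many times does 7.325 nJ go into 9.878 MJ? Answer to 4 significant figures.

(9.878 × 10^6) / (7.325 × 10^-9) = 1.3485 × 10^15

1349000000000000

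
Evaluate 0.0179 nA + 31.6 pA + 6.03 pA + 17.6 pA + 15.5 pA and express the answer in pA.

88.63 pA

In pA:
  0.0179 nA = 0.0179e3 pA = 17.9
  31.6 pA → 31.6
  6.03 pA → 6.03
  17.6 pA → 17.6
  15.5 pA → 15.5
Sum: 17.9 + 31.6 + 6.03 + 17.6 + 15.5 = 88.63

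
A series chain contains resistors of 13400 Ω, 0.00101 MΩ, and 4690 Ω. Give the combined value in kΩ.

19.1 kΩ

In kΩ:
  13400 Ω = 13400 × 10⁻³ kΩ = 13.4
  0.00101 MΩ = 0.00101 × 10³ kΩ = 1.01
  4690 Ω = 4690 × 10⁻³ kΩ = 4.69
Sum: 13.4 + 1.01 + 4.69 = 19.1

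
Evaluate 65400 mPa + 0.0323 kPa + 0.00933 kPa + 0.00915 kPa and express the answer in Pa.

In Pa:
  65400 mPa = 65400 × 10^-3 Pa = 65.4
  0.0323 kPa = 0.0323 × 10^3 Pa = 32.3
  0.00933 kPa = 0.00933 × 10^3 Pa = 9.33
  0.00915 kPa = 0.00915 × 10^3 Pa = 9.15
Sum: 65.4 + 32.3 + 9.33 + 9.15 = 116.18

116.18 Pa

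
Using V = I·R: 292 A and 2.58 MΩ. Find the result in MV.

753.36 MV

292 × 2.58e6 = 753.36e6 V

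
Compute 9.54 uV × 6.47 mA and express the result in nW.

9.54e-6 × 6.47e-3 = 61.7238e-9 W

61.7238 nW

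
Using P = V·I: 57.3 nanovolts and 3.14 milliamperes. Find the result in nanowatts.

57.3 × 10⁻⁹ × 3.14 × 10⁻³ = 179.922 × 10⁻¹² W

0.179922 nanowatts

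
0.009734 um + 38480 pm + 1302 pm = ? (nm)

49.516 nm

In nm:
  0.009734 um = 0.009734e3 nm = 9.734
  38480 pm = 38480e-3 nm = 38.48
  1302 pm = 1302e-3 nm = 1.302
Sum: 9.734 + 38.48 + 1.302 = 49.516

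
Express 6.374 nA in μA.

0.006374 μA

nano = 1e-9, micro = 1e-6; factor is 1e-3.
6.374 × 1e-3 = 0.006374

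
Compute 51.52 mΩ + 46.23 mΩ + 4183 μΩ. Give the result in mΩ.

101.933 mΩ

In mΩ:
  51.52 mΩ → 51.52
  46.23 mΩ → 46.23
  4183 μΩ = 4183 × 10⁻³ mΩ = 4.183
Sum: 51.52 + 46.23 + 4.183 = 101.933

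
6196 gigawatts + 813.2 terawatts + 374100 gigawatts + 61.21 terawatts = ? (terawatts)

1254.706 terawatts

In terawatts:
  6196 gigawatts = 6196 × 10^-3 terawatts = 6.196
  813.2 terawatts → 813.2
  374100 gigawatts = 374100 × 10^-3 terawatts = 374.1
  61.21 terawatts → 61.21
Sum: 6.196 + 813.2 + 374.1 + 61.21 = 1254.706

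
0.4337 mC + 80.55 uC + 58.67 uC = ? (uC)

In uC:
  0.4337 mC = 0.4337e3 uC = 433.7
  80.55 uC → 80.55
  58.67 uC → 58.67
Sum: 433.7 + 80.55 + 58.67 = 572.92

572.92 uC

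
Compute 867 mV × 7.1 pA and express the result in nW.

867 × 10⁻³ × 7.1 × 10⁻¹² = 6155.7 × 10⁻¹⁵ W

0.0061557 nW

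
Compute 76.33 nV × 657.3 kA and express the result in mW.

50.171709 mW

76.33 × 10⁻⁹ × 657.3 × 10³ = 50171.709 × 10⁻⁶ W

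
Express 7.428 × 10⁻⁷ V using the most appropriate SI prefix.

= 742.8 × 10⁻⁹ V; 10⁻⁹ is nano.

742.8 nV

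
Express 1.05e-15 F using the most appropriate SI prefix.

1.05 fF

= 1.05e-15 F; 1e-15 is femto.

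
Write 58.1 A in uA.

(no prefix) = 10⁰, micro = 10⁻⁶; factor is 10⁶.
58.1 × 10⁶ = 58100000

58100000 uA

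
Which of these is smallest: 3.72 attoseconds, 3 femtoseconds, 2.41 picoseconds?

3.72 attoseconds = 0.00000000000000000372 seconds
3 femtoseconds = 0.000000000000003 seconds
2.41 picoseconds = 0.00000000000241 seconds

3.72 attoseconds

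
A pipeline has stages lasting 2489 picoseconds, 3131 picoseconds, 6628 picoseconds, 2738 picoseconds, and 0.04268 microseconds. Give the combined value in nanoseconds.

In nanoseconds:
  2489 picoseconds = 2489e-3 nanoseconds = 2.489
  3131 picoseconds = 3131e-3 nanoseconds = 3.131
  6628 picoseconds = 6628e-3 nanoseconds = 6.628
  2738 picoseconds = 2738e-3 nanoseconds = 2.738
  0.04268 microseconds = 0.04268e3 nanoseconds = 42.68
Sum: 2.489 + 3.131 + 6.628 + 2.738 + 42.68 = 57.666

57.666 nanoseconds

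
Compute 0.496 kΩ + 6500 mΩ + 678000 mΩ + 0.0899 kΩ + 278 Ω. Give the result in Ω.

In Ω:
  0.496 kΩ = 0.496e3 Ω = 496
  6500 mΩ = 6500e-3 Ω = 6.5
  678000 mΩ = 678000e-3 Ω = 678
  0.0899 kΩ = 0.0899e3 Ω = 89.9
  278 Ω → 278
Sum: 496 + 6.5 + 678 + 89.9 + 278 = 1548.4

1548.4 Ω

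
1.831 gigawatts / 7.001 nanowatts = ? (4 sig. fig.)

261500000000000000

(1.831e9) / (7.001e-9) = 0.26153e18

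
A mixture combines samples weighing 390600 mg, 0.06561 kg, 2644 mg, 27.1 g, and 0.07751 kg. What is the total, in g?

In g:
  390600 mg = 390600 × 10⁻³ g = 390.6
  0.06561 kg = 0.06561 × 10³ g = 65.61
  2644 mg = 2644 × 10⁻³ g = 2.644
  27.1 g → 27.1
  0.07751 kg = 0.07751 × 10³ g = 77.51
Sum: 390.6 + 65.61 + 2.644 + 27.1 + 77.51 = 563.464

563.464 g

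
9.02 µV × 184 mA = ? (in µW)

1.65968 µW

9.02 × 10^-6 × 184 × 10^-3 = 1659.68 × 10^-9 W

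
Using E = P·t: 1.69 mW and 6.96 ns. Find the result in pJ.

11.7624 pJ

1.69e-3 × 6.96e-9 = 11.7624e-12 J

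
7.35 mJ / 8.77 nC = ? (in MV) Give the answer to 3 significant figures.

(7.35 × 10⁻³) / (8.77 × 10⁻⁹) = 0.83808 × 10⁶ V

0.838 MV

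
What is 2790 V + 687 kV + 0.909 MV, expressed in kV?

1598.79 kV

In kV:
  2790 V = 2790 × 10^-3 kV = 2.79
  687 kV → 687
  0.909 MV = 0.909 × 10^3 kV = 909
Sum: 2.79 + 687 + 909 = 1598.79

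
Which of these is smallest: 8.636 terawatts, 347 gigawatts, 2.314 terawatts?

8.636 terawatts = 8636000000000 watts
347 gigawatts = 347000000000 watts
2.314 terawatts = 2314000000000 watts

347 gigawatts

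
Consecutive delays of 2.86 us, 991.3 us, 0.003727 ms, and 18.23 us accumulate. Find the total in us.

In us:
  2.86 us → 2.86
  991.3 us → 991.3
  0.003727 ms = 0.003727 × 10³ us = 3.727
  18.23 us → 18.23
Sum: 2.86 + 991.3 + 3.727 + 18.23 = 1016.117

1016.117 us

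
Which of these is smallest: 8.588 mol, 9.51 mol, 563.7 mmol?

8.588 mol = 8.588 mol
9.51 mol = 9.51 mol
563.7 mmol = 0.5637 mol

563.7 mmol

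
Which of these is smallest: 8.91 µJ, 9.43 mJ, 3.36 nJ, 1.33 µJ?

8.91 µJ = 0.00000891 J
9.43 mJ = 0.00943 J
3.36 nJ = 0.00000000336 J
1.33 µJ = 0.00000133 J

3.36 nJ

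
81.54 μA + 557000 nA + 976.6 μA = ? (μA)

1615.14 μA

In μA:
  81.54 μA → 81.54
  557000 nA = 557000e-3 μA = 557
  976.6 μA → 976.6
Sum: 81.54 + 557 + 976.6 = 1615.14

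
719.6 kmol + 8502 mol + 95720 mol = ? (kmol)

823.822 kmol

In kmol:
  719.6 kmol → 719.6
  8502 mol = 8502e-3 kmol = 8.502
  95720 mol = 95720e-3 kmol = 95.72
Sum: 719.6 + 8.502 + 95.72 = 823.822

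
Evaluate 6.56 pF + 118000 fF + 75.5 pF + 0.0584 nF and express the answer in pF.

258.46 pF

In pF:
  6.56 pF → 6.56
  118000 fF = 118000 × 10⁻³ pF = 118
  75.5 pF → 75.5
  0.0584 nF = 0.0584 × 10³ pF = 58.4
Sum: 6.56 + 118 + 75.5 + 58.4 = 258.46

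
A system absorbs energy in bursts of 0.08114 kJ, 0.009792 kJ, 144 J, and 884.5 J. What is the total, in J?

1119.432 J

In J:
  0.08114 kJ = 0.08114 × 10³ J = 81.14
  0.009792 kJ = 0.009792 × 10³ J = 9.792
  144 J → 144
  884.5 J → 884.5
Sum: 81.14 + 9.792 + 144 + 884.5 = 1119.432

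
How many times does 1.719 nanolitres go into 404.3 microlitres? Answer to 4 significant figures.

(404.3 × 10⁻⁶) / (1.719 × 10⁻⁹) = 235.19 × 10³

235200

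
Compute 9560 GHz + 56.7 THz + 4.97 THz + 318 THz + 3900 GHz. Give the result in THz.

In THz:
  9560 GHz = 9560e-3 THz = 9.56
  56.7 THz → 56.7
  4.97 THz → 4.97
  318 THz → 318
  3900 GHz = 3900e-3 THz = 3.9
Sum: 9.56 + 56.7 + 4.97 + 318 + 3.9 = 393.13

393.13 THz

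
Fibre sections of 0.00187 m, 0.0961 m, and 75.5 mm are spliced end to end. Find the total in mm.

173.47 mm

In mm:
  0.00187 m = 0.00187 × 10^3 mm = 1.87
  0.0961 m = 0.0961 × 10^3 mm = 96.1
  75.5 mm → 75.5
Sum: 1.87 + 96.1 + 75.5 = 173.47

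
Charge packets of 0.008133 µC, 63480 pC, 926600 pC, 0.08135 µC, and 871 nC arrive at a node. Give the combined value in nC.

1950.563 nC

In nC:
  0.008133 µC = 0.008133e3 nC = 8.133
  63480 pC = 63480e-3 nC = 63.48
  926600 pC = 926600e-3 nC = 926.6
  0.08135 µC = 0.08135e3 nC = 81.35
  871 nC → 871
Sum: 8.133 + 63.48 + 926.6 + 81.35 + 871 = 1950.563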